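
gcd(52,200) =4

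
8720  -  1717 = 7003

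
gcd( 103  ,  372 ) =1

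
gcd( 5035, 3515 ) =95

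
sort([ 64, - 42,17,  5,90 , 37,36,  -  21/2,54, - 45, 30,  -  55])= [  -  55, - 45, - 42, - 21/2, 5, 17,30, 36,37,54, 64, 90]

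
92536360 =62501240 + 30035120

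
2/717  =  2/717 = 0.00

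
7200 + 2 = 7202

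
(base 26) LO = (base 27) L3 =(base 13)34b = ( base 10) 570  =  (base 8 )1072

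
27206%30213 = 27206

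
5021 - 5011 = 10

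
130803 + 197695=328498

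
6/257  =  6/257 = 0.02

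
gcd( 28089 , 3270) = 3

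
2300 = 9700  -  7400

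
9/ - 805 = -1 + 796/805 = - 0.01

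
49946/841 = 59+327/841 = 59.39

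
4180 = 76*55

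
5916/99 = 1972/33 = 59.76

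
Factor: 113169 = 3^1*7^1*17^1*317^1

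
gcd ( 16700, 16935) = 5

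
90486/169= 90486/169 = 535.42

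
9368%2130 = 848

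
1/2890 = 1/2890 = 0.00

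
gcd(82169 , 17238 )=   1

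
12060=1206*10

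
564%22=14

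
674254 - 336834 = 337420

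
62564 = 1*62564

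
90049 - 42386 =47663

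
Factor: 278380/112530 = 898/363= 2^1 * 3^( - 1)*11^( - 2 )*449^1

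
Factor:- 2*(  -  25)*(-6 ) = -300 =- 2^2*3^1*5^2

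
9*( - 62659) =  - 563931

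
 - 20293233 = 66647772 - 86941005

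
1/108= 1/108  =  0.01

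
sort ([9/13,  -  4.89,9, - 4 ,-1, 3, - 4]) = [-4.89,-4 , - 4, -1, 9/13, 3,9]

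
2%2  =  0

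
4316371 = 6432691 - 2116320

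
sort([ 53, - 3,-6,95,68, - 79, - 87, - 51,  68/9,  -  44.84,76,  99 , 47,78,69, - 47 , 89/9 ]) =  [-87,-79, - 51, - 47, -44.84,-6, -3,68/9,89/9,47,53,68, 69, 76,78, 95,99]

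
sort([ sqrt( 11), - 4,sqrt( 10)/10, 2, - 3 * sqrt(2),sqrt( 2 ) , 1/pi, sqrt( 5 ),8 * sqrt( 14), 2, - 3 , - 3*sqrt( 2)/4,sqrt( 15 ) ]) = [ - 3*sqrt( 2) , - 4, - 3 , - 3 * sqrt( 2 )/4,sqrt( 10 )/10,1/pi,sqrt( 2) , 2, 2, sqrt (5 ) , sqrt(11),sqrt( 15), 8*sqrt( 14) ]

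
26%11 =4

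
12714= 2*6357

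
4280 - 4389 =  - 109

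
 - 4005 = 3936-7941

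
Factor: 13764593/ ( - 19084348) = - 2^( - 2)*307^( - 1)*15541^( - 1 )*13764593^1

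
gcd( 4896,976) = 16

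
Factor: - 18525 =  - 3^1*5^2 * 13^1*19^1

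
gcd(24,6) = 6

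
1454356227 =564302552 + 890053675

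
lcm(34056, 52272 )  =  2247696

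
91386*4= 365544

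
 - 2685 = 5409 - 8094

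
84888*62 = 5263056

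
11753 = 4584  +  7169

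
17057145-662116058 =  - 645058913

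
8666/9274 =4333/4637 =0.93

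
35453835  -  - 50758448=86212283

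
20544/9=2282 + 2/3=   2282.67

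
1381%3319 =1381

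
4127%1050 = 977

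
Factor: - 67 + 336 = 269^1 = 269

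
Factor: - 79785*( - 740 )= 2^2*3^4*5^2*37^1*197^1 = 59040900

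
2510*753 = 1890030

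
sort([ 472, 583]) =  [472, 583 ] 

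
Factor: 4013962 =2^1*127^1*15803^1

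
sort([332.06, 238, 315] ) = [ 238, 315,  332.06 ] 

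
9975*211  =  2104725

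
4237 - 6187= - 1950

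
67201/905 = 67201/905 = 74.26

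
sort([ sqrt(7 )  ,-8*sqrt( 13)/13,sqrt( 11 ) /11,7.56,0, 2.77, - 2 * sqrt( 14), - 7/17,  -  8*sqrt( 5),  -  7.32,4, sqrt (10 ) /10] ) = [- 8 * sqrt(5), - 2*sqrt( 14 ) ,  -  7.32, -8 * sqrt(13 ) /13, - 7/17 , 0,sqrt( 11)/11,sqrt( 10) /10, sqrt(7 ) , 2.77,4, 7.56 ]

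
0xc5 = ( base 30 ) 6H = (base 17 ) ba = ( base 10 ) 197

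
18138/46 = 9069/23 = 394.30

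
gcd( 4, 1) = 1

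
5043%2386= 271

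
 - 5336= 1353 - 6689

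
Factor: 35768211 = 3^1*157^1*75941^1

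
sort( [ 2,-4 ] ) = [ - 4, 2] 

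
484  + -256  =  228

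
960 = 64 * 15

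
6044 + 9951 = 15995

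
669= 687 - 18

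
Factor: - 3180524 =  - 2^2*19^1*41849^1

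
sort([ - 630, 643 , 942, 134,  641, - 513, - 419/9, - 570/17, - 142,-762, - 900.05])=[ - 900.05, - 762, - 630,-513,  -  142, - 419/9, - 570/17,  134,641,643,  942 ]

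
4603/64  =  4603/64 = 71.92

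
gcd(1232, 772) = 4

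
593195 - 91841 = 501354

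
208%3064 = 208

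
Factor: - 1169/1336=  - 7/8 = - 2^(-3 ) * 7^1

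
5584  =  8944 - 3360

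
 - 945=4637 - 5582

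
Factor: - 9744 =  - 2^4*3^1*7^1 * 29^1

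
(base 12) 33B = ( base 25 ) j4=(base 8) 737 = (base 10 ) 479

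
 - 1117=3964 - 5081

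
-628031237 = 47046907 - 675078144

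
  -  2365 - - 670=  - 1695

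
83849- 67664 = 16185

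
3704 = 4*926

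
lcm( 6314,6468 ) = 265188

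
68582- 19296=49286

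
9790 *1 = 9790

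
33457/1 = 33457 = 33457.00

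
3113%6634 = 3113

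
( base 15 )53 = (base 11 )71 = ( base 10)78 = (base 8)116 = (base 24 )36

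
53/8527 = 53/8527 = 0.01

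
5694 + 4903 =10597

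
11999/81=148 + 11/81 = 148.14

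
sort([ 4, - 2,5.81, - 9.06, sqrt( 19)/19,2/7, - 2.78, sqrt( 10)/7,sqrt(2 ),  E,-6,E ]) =[-9.06,-6, - 2.78, - 2, sqrt ( 19 )/19,  2/7,sqrt(10)/7 , sqrt(2 ),E,E,4,5.81]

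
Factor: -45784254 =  - 2^1  *  3^1*7630709^1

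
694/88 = 347/44 = 7.89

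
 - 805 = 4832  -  5637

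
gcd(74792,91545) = 1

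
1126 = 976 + 150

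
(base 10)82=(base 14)5C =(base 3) 10001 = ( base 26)34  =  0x52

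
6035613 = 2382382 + 3653231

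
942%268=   138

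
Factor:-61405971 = -3^1*11^1* 929^1 * 2003^1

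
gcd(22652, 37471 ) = 7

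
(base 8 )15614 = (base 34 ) 63e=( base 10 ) 7052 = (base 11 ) 5331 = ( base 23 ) D7E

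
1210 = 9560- 8350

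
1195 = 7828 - 6633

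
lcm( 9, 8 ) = 72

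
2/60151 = 2/60151 = 0.00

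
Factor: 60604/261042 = 2^1*3^ ( -1 ) * 109^1 * 313^( - 1)= 218/939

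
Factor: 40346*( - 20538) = - 2^2*3^2*7^1*163^1*20173^1   =  - 828626148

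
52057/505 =103 + 42/505 = 103.08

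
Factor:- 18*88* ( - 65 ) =102960 = 2^4*3^2*5^1 * 11^1*13^1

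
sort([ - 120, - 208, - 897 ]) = [ - 897,  -  208, - 120]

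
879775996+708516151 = 1588292147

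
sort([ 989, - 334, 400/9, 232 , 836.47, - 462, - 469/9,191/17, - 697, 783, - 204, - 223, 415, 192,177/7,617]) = [ - 697,- 462, - 334, - 223, - 204,-469/9,191/17,177/7,400/9, 192,232, 415, 617,  783, 836.47, 989]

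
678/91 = 678/91= 7.45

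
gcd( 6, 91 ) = 1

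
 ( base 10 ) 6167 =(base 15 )1C62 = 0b1100000010111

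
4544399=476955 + 4067444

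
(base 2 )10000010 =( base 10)130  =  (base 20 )6A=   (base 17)7B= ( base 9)154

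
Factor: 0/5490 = 0 = 0^1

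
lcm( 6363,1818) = 12726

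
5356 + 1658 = 7014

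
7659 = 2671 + 4988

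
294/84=7/2 = 3.50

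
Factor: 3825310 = 2^1 * 5^1*61^1*6271^1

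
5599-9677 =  - 4078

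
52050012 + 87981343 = 140031355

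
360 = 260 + 100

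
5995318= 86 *69713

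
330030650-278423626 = 51607024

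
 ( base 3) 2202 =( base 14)54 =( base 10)74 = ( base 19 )3h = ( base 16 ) 4a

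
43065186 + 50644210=93709396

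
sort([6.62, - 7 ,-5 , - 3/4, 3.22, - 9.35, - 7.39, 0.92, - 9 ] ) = [ - 9.35, - 9, - 7.39,-7, - 5, - 3/4, 0.92, 3.22, 6.62 ] 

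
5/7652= 5/7652 = 0.00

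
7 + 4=11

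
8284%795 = 334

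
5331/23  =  5331/23 = 231.78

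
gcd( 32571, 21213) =9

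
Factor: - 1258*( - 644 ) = 2^3 * 7^1* 17^1*23^1*37^1 =810152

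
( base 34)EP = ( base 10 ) 501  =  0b111110101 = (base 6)2153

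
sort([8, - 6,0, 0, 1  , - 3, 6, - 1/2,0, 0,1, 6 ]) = [ - 6 , - 3, - 1/2, 0,  0, 0 , 0,1, 1,6,6, 8]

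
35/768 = 35/768=0.05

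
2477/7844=2477/7844 = 0.32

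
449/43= 449/43= 10.44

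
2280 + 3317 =5597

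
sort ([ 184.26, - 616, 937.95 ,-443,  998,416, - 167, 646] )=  [ - 616, - 443, - 167,184.26,416, 646,937.95,  998] 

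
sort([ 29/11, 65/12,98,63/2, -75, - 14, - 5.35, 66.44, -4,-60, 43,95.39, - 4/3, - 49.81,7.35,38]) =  [ - 75, - 60,-49.81, - 14, - 5.35, - 4, - 4/3, 29/11, 65/12, 7.35, 63/2, 38,43, 66.44, 95.39,98]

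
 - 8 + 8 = 0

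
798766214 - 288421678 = 510344536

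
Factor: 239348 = 2^2 * 53^1*1129^1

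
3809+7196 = 11005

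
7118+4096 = 11214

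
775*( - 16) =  - 12400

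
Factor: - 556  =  -2^2*139^1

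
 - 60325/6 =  -10055+5/6 =-10054.17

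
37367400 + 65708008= 103075408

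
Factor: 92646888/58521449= 2^3 * 3^1*7^( - 1)*19^1*29^( - 1 )*203173^1*288283^ ( - 1) 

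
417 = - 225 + 642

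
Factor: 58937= 58937^1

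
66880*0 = 0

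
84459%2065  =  1859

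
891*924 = 823284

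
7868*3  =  23604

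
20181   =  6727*3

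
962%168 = 122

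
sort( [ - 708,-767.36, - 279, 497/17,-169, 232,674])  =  [  -  767.36, - 708,-279, - 169, 497/17, 232, 674] 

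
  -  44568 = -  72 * 619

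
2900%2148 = 752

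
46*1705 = 78430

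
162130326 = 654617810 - 492487484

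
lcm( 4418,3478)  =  163466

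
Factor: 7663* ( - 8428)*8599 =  - 555355786636 = - 2^2*7^2 * 43^1 * 79^1*97^1*8599^1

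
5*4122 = 20610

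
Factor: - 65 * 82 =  - 2^1* 5^1*13^1 * 41^1 =- 5330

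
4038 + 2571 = 6609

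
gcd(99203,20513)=1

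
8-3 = 5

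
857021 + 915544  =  1772565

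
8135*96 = 780960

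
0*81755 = 0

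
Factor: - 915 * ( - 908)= 830820= 2^2 *3^1*5^1*61^1*227^1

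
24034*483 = 11608422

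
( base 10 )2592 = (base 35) 242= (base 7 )10362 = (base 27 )3F0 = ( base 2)101000100000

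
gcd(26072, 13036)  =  13036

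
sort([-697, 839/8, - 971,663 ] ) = [ - 971,-697, 839/8, 663]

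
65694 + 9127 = 74821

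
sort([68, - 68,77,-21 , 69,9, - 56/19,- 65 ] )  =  [-68,-65,  -  21, -56/19,  9,68 , 69,77]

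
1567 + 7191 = 8758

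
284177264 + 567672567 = 851849831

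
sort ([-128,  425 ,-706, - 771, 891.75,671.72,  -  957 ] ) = [-957, - 771, - 706 , - 128, 425,671.72, 891.75 ] 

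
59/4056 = 59/4056 = 0.01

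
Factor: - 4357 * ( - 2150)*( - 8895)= -2^1*3^1*5^3 * 43^1*593^1  *  4357^1= - 83324357250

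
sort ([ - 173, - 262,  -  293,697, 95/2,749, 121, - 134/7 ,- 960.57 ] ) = [ - 960.57, - 293,-262  , - 173, - 134/7,95/2,121, 697,749] 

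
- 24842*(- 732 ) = 18184344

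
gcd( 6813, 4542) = 2271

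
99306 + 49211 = 148517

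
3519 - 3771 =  - 252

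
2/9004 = 1/4502 = 0.00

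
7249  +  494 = 7743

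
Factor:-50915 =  - 5^1 * 17^1*599^1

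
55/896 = 55/896= 0.06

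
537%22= 9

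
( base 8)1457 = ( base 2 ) 1100101111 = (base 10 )815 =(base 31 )Q9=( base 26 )159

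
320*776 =248320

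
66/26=2 + 7/13 = 2.54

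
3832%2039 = 1793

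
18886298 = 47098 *401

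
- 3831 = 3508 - 7339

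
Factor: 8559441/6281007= 3^1 * 11^1* 17^(-1)*31^1*107^ ( - 1)*1151^( -1 )*2789^1   =  2853147/2093669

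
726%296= 134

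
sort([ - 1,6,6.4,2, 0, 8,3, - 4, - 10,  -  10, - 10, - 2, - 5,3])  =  [ -10, - 10,-10, - 5,  -  4, - 2,-1, 0, 2,3, 3, 6, 6.4, 8]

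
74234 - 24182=50052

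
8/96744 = 1/12093 = 0.00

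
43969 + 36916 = 80885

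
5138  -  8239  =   - 3101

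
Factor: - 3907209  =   - 3^1*31^1 * 42013^1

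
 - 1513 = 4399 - 5912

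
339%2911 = 339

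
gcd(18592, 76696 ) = 8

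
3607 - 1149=2458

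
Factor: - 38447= - 38447^1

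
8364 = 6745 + 1619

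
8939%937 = 506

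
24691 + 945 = 25636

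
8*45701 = 365608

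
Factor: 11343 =3^1* 19^1*199^1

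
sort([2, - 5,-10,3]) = [-10, - 5,2,  3 ] 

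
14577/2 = 7288+1/2=7288.50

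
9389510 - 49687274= -40297764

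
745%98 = 59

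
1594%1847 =1594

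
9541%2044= 1365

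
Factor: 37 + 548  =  585 = 3^2*5^1*13^1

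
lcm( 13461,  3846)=26922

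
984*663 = 652392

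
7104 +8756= 15860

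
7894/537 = 14 + 376/537 = 14.70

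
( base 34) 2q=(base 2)1011110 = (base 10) 94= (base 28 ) 3a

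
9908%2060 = 1668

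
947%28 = 23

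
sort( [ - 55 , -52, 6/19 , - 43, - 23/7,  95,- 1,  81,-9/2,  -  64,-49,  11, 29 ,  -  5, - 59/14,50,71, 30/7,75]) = [  -  64 , - 55,-52, - 49, - 43,-5,  -  9/2, - 59/14,-23/7,  -  1, 6/19,30/7 , 11 , 29,50 , 71 , 75, 81, 95]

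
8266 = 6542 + 1724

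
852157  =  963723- 111566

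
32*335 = 10720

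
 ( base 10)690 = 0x2b2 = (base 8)1262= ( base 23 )170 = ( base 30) N0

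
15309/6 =5103/2 = 2551.50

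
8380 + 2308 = 10688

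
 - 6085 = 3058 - 9143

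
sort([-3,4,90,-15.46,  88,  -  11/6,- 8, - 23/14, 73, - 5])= [ - 15.46, - 8, - 5, - 3, - 11/6,-23/14,4, 73, 88 , 90 ]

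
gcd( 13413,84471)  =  3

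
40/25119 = 40/25119  =  0.00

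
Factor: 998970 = 2^1*3^1*5^1*7^1 *67^1*71^1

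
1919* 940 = 1803860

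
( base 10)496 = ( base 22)10C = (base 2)111110000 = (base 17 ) 1C3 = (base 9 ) 611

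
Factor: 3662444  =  2^2*915611^1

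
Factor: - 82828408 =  - 2^3*13^1*29^2*947^1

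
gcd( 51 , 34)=17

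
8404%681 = 232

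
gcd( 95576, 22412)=52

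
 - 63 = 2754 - 2817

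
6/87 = 2/29  =  0.07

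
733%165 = 73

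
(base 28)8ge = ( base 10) 6734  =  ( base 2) 1101001001110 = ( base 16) 1a4e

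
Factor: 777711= 3^1 * 11^1*23567^1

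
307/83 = 3 + 58/83 = 3.70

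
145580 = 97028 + 48552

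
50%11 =6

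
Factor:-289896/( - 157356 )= 514/279 = 2^1*3^(-2)*31^(-1) * 257^1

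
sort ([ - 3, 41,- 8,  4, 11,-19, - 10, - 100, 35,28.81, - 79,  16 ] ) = [ - 100, - 79, - 19, - 10, - 8, - 3,4,11, 16,28.81, 35,41 ] 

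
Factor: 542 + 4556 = 5098  =  2^1*2549^1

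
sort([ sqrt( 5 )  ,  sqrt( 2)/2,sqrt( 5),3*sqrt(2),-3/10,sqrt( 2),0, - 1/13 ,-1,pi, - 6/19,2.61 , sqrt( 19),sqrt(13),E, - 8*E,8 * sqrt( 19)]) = [ - 8*E,-1, - 6/19, - 3/10,-1/13,0, sqrt( 2 ) /2,sqrt( 2),sqrt( 5), sqrt( 5),2.61,E,pi,sqrt ( 13),3 * sqrt (2 ), sqrt( 19),8*sqrt(  19) ] 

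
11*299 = 3289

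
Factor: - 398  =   - 2^1 * 199^1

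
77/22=7/2 = 3.50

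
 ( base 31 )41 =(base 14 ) 8d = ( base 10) 125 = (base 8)175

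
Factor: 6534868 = 2^2*17^2*5653^1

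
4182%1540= 1102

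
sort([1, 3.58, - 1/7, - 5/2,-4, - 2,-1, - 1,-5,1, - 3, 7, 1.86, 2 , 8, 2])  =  [-5,- 4, - 3,  -  5/2, - 2, - 1, - 1, - 1/7,1, 1, 1.86,2, 2, 3.58,7,  8] 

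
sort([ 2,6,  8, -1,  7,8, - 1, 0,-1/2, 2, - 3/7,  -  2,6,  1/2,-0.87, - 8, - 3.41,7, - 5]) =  [-8, -5, - 3.41,-2, - 1, - 1, - 0.87, - 1/2, -3/7, 0,  1/2, 2,  2,  6, 6,7,7, 8, 8 ]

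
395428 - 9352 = 386076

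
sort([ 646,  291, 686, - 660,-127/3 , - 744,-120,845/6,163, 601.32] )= [-744, - 660, - 120,-127/3,  845/6, 163, 291, 601.32, 646, 686]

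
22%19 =3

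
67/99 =67/99 = 0.68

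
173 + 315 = 488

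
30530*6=183180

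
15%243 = 15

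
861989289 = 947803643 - 85814354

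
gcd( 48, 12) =12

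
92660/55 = 18532/11 = 1684.73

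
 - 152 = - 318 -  - 166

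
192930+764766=957696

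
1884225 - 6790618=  - 4906393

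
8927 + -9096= - 169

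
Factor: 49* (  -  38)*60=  - 111720 = - 2^3*3^1*5^1*7^2*19^1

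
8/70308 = 2/17577 = 0.00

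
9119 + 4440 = 13559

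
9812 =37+9775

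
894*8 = 7152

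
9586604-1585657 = 8000947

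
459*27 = 12393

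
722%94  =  64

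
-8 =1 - 9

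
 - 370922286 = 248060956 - 618983242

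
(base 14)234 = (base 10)438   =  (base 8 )666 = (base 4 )12312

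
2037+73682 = 75719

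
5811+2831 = 8642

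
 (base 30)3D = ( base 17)61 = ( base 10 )103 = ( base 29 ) 3g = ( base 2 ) 1100111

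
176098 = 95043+81055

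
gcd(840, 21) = 21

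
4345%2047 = 251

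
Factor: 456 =2^3*3^1*19^1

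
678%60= 18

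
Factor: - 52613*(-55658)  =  2^1 *11^1 * 17^1*1637^1 * 4783^1 = 2928334354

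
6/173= 6/173 = 0.03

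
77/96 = 77/96  =  0.80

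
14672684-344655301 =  - 329982617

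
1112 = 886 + 226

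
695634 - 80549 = 615085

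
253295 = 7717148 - 7463853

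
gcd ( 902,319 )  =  11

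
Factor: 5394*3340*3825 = 2^3*3^3*5^3*17^1*29^1*31^1* 167^1=68911047000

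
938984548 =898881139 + 40103409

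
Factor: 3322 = 2^1 * 11^1*151^1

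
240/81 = 2 + 26/27 = 2.96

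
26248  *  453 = 11890344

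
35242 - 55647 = -20405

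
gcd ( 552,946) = 2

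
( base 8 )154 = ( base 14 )7a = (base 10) 108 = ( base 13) 84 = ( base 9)130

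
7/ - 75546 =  - 1 + 75539/75546 = - 0.00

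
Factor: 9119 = 11^1*829^1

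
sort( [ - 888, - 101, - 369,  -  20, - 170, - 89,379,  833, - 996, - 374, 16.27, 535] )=[ - 996 , - 888,  -  374, - 369, - 170, - 101, - 89,-20, 16.27,379, 535, 833 ] 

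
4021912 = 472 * 8521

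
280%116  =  48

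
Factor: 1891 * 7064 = 13358024= 2^3 * 31^1*61^1 * 883^1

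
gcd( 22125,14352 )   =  3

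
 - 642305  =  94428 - 736733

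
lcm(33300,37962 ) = 1898100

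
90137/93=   969+20/93 = 969.22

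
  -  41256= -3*13752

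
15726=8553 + 7173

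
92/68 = 1+6/17=1.35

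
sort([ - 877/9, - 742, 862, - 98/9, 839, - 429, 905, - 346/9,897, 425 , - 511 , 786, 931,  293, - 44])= [ - 742,-511, - 429,-877/9, - 44, -346/9, - 98/9, 293,  425, 786,  839,  862,897,  905,931]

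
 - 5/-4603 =5/4603 = 0.00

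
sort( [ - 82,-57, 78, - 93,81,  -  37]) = [ - 93,-82,-57,-37, 78, 81 ] 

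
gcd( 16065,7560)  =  945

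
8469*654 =5538726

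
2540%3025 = 2540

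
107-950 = -843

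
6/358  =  3/179 = 0.02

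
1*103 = 103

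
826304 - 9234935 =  - 8408631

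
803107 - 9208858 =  - 8405751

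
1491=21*71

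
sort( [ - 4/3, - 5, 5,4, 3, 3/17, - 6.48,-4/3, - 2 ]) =[ -6.48, - 5, - 2, - 4/3, - 4/3,3/17, 3,4,  5 ] 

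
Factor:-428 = - 2^2 * 107^1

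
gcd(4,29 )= 1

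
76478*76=5812328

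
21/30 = 7/10 = 0.70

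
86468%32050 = 22368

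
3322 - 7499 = - 4177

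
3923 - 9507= -5584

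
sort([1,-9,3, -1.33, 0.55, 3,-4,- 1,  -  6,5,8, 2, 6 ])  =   [  -  9, - 6  ,-4,- 1.33, - 1 , 0.55, 1, 2, 3, 3, 5,  6, 8]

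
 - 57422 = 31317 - 88739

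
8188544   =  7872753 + 315791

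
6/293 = 6/293=0.02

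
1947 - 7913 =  - 5966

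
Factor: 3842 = 2^1*17^1*113^1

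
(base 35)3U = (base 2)10000111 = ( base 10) 135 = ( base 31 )4b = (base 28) 4N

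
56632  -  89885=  -33253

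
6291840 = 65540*96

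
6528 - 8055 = -1527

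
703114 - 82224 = 620890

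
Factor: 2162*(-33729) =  - 2^1*3^1*23^1*47^1 *11243^1 = -  72922098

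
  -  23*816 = -18768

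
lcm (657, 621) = 45333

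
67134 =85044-17910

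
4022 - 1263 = 2759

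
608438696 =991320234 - 382881538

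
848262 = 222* 3821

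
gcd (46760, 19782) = 14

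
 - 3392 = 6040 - 9432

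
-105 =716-821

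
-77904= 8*( - 9738)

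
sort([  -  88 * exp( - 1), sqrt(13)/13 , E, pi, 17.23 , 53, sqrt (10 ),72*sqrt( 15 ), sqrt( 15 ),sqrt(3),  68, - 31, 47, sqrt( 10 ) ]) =[-88 * exp(  -  1 ), - 31,  sqrt(13 )/13 , sqrt(3 ),E, pi, sqrt(10 ) , sqrt ( 10 ),  sqrt ( 15), 17.23 , 47,  53, 68,72*sqrt ( 15)]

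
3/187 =3/187  =  0.02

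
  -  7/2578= - 7/2578 = - 0.00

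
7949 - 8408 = -459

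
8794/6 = 1465 + 2/3= 1465.67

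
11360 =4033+7327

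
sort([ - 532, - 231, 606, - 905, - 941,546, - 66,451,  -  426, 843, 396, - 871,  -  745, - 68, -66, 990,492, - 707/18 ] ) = [ - 941, - 905, - 871, - 745 , - 532, - 426 ,-231,-68, - 66, - 66, - 707/18  ,  396, 451, 492, 546, 606 , 843 , 990]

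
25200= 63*400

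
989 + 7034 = 8023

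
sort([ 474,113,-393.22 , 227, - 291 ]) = [ -393.22, - 291,113, 227,474]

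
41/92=41/92 = 0.45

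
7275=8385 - 1110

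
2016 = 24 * 84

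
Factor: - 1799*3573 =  - 6427827 = - 3^2*7^1*257^1*397^1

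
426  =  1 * 426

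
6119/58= 211/2  =  105.50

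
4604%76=44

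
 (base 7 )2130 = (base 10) 756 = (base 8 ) 1364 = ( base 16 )2F4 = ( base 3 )1001000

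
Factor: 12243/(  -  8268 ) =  - 2^(-2)*7^1*11^1 * 13^( - 1 ) = - 77/52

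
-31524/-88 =7881/22 = 358.23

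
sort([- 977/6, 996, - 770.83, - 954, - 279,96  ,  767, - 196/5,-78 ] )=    [-954, - 770.83,-279, - 977/6,-78,  -  196/5,96, 767,996]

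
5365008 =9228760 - 3863752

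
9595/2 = 4797 + 1/2 = 4797.50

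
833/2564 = 833/2564 = 0.32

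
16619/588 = 16619/588 = 28.26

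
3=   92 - 89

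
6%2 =0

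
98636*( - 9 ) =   -  887724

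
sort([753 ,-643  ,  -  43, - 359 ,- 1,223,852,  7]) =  [-643, - 359 , - 43 , - 1,7,223,753, 852]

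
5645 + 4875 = 10520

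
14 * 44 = 616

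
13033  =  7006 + 6027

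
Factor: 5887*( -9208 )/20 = -13551874/5 = - 2^1*5^ ( -1 )*7^1*29^2*1151^1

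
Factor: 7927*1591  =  37^1 * 43^1 * 7927^1 =12611857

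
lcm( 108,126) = 756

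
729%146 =145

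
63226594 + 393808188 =457034782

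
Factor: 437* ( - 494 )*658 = -142047724=- 2^2*7^1*13^1 *19^2*23^1*47^1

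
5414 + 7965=13379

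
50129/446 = 112 + 177/446 =112.40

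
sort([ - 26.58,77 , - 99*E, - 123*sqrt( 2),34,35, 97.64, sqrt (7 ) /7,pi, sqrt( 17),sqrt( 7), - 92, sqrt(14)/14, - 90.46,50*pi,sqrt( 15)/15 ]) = [-99* E, - 123*sqrt(2 ), - 92, - 90.46, - 26.58, sqrt(15 ) /15, sqrt (14 ) /14, sqrt (7 )/7, sqrt( 7 ), pi, sqrt( 17 ),34,35,77, 97.64, 50*pi ]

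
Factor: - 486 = -2^1 * 3^5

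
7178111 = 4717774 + 2460337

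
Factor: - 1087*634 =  - 2^1 * 317^1 * 1087^1 = - 689158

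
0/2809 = 0 = 0.00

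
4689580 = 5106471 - 416891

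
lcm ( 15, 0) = 0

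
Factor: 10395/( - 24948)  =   - 5/12=- 2^( - 2 )*3^( - 1 )*5^1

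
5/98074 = 5/98074 = 0.00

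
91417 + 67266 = 158683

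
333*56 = 18648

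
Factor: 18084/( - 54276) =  - 11^1*137^1 * 4523^(  -  1 ) = - 1507/4523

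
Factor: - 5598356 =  - 2^2*1399589^1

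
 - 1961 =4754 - 6715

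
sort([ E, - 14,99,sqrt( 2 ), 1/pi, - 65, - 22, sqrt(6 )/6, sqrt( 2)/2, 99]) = [  -  65,-22, - 14,  1/pi,sqrt( 6)/6,sqrt( 2)/2, sqrt( 2 ),  E, 99, 99 ] 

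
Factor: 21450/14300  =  2^( -1 )*3^1 =3/2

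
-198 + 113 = -85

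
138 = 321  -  183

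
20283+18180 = 38463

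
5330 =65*82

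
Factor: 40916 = 2^2*53^1*193^1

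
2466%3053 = 2466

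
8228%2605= 413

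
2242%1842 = 400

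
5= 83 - 78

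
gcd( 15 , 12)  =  3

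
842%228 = 158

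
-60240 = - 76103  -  -15863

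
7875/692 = 11+263/692 = 11.38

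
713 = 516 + 197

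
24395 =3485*7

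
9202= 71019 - 61817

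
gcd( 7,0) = 7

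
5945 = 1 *5945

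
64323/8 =64323/8  =  8040.38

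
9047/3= 9047/3 = 3015.67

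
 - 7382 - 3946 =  - 11328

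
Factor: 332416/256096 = 2^2 * 7^2*151^(-1) = 196/151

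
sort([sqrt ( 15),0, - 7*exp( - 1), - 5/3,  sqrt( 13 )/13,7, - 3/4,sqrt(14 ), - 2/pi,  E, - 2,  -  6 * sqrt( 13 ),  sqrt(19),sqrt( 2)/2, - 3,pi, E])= [ - 6*sqrt (13), - 3, - 7 * exp ( - 1 ), - 2, - 5/3, - 3/4, - 2/pi,0,sqrt( 13)/13,  sqrt( 2 ) /2,E, E,  pi,  sqrt( 14), sqrt( 15 ),sqrt( 19 ),7 ]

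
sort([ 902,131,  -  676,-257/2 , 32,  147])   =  [  -  676 , - 257/2, 32,  131, 147, 902 ]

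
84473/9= 9385+8/9 = 9385.89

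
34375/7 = 4910 + 5/7 = 4910.71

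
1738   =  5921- 4183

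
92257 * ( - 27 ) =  - 2490939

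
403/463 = 403/463 = 0.87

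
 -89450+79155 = -10295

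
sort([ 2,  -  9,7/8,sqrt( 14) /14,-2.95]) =[ - 9, -2.95,sqrt(14)/14, 7/8, 2 ] 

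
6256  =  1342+4914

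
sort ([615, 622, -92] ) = [-92,615,622 ]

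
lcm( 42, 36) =252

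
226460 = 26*8710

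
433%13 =4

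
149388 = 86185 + 63203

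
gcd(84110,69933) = 1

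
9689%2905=974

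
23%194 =23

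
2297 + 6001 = 8298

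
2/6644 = 1/3322 = 0.00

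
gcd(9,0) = 9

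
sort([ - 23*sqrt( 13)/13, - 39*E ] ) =[  -  39*E , -23*sqrt( 13) /13]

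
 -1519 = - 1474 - 45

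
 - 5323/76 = -71+73/76 = -70.04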